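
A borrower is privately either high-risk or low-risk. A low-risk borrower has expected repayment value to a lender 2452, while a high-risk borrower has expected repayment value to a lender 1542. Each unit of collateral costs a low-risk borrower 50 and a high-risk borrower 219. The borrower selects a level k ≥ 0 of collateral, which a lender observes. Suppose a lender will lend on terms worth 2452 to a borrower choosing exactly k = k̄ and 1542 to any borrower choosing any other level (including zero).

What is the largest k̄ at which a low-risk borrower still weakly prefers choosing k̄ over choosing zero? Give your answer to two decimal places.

18.20

Choosing k̄ yields the low-risk type 2452 − 50·k̄; choosing zero yields 1542.
The low-risk type is indifferent at 2452 − 50·k̄ = 1542, i.e. k̄ = (2452 − 1542) / 50 = 18.20.
For any k̄ above 18.20 the low-risk type would rather pool at zero, so separation collapses.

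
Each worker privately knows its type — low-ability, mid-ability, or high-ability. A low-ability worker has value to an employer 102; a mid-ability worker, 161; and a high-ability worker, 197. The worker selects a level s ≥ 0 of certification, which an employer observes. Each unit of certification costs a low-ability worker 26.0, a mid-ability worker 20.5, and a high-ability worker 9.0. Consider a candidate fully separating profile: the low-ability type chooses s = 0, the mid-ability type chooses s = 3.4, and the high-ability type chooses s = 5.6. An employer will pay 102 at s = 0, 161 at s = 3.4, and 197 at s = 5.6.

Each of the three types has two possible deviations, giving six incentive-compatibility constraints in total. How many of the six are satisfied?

Low-ability (own payoff 102): to s=3.4 gives 161 − 26.0×3.4 = 72.6 → no gain ✓; to s=5.6 gives 197 − 26.0×5.6 = 51.4 → no gain ✓.
High-ability (own payoff 197 − 9.0×5.6 = 146.6): to s=0 gives 102 → no gain ✓; to s=3.4 gives 161 − 9.0×3.4 = 130.4 → no gain ✓.
Mid-ability (own payoff 161 − 20.5×3.4 = 91.3): to s=0 gives 102 → profitable ✗; to s=5.6 gives 197 − 20.5×5.6 = 82.2 → no gain ✓.
5 of the 6 constraints hold; not an equilibrium.

5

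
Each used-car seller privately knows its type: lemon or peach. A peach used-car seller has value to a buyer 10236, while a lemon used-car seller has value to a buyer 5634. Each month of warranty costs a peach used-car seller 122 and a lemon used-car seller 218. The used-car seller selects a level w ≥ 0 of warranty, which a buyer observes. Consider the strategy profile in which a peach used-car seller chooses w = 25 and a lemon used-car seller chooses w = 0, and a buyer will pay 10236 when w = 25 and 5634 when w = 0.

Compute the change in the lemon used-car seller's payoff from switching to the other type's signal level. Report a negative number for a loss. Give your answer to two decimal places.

-848.00

Playing w = 0 the lemon used-car seller receives 5634.
Deviating to w = 25 brings payment 10236 at cost 218 × 25 = 5450, netting 4786.
Gain from deviating: 4786 − 5634 = -848.00.
The gain is negative, so the lemon type's incentive-compatibility constraint is satisfied.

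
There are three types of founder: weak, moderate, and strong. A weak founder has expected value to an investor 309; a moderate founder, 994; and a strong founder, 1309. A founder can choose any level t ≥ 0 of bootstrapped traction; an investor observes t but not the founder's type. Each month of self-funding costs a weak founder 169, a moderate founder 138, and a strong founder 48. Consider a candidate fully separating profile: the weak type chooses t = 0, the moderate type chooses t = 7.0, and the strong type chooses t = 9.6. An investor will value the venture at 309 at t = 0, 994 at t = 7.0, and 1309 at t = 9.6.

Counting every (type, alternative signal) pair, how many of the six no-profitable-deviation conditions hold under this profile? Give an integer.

Strong (own payoff 1309 − 48×9.6 = 848.2): to t=0 gives 309 → no gain ✓; to t=7.0 gives 994 − 48×7.0 = 658 → no gain ✓.
Moderate (own payoff 994 − 138×7.0 = 28): to t=0 gives 309 → profitable ✗; to t=9.6 gives 1309 − 138×9.6 = -15.8 → no gain ✓.
Weak (own payoff 309): to t=7.0 gives 994 − 169×7.0 = -189 → no gain ✓; to t=9.6 gives 1309 − 169×9.6 = -313.4 → no gain ✓.
5 of the 6 constraints hold; not an equilibrium.

5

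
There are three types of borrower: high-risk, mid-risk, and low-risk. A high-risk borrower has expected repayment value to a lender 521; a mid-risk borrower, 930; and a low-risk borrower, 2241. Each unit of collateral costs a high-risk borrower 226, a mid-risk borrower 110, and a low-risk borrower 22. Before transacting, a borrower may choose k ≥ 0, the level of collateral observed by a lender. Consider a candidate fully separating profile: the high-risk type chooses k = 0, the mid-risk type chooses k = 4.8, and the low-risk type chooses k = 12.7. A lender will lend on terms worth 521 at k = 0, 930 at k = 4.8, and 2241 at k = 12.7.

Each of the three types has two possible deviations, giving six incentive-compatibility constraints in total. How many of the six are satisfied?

4

Mid-risk (own payoff 930 − 110×4.8 = 402): to k=0 gives 521 → profitable ✗; to k=12.7 gives 2241 − 110×12.7 = 844 → profitable ✗.
High-risk (own payoff 521): to k=4.8 gives 930 − 226×4.8 = -154.8 → no gain ✓; to k=12.7 gives 2241 − 226×12.7 = -629.2 → no gain ✓.
Low-risk (own payoff 2241 − 22×12.7 = 1961.6): to k=0 gives 521 → no gain ✓; to k=4.8 gives 930 − 22×4.8 = 824.4 → no gain ✓.
4 of the 6 constraints hold; not an equilibrium.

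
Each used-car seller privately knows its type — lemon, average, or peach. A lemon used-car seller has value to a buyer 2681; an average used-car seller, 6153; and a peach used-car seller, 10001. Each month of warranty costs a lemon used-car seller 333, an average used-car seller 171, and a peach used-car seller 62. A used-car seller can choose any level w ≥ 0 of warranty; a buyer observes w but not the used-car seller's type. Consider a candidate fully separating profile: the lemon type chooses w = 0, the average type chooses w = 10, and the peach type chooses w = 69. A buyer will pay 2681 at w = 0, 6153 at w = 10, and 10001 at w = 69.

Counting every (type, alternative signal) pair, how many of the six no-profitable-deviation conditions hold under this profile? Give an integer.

Lemon (own payoff 2681): to w=10 gives 6153 − 333×10 = 2823 → profitable ✗; to w=69 gives 10001 − 333×69 = -12976 → no gain ✓.
Peach (own payoff 10001 − 62×69 = 5723): to w=0 gives 2681 → no gain ✓; to w=10 gives 6153 − 62×10 = 5533 → no gain ✓.
Average (own payoff 6153 − 171×10 = 4443): to w=0 gives 2681 → no gain ✓; to w=69 gives 10001 − 171×69 = -1798 → no gain ✓.
5 of the 6 constraints hold; not an equilibrium.

5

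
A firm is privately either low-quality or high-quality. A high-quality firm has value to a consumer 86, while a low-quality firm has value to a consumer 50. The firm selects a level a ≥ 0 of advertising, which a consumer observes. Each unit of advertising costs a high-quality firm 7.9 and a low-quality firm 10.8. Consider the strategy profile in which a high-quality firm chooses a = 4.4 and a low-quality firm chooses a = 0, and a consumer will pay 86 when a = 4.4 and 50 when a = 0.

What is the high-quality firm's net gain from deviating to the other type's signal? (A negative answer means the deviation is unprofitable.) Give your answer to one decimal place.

Playing a = 4.4 the high-quality firm receives 86 − 7.9 × 4.4 = 51.24.
Deviating to a = 0 yields 50 instead.
Gain from deviating: 50 − 51.24 = -1.24, i.e. -1.2 to one decimal place.
The gain is negative, so the high-quality type's incentive-compatibility constraint is satisfied.

-1.2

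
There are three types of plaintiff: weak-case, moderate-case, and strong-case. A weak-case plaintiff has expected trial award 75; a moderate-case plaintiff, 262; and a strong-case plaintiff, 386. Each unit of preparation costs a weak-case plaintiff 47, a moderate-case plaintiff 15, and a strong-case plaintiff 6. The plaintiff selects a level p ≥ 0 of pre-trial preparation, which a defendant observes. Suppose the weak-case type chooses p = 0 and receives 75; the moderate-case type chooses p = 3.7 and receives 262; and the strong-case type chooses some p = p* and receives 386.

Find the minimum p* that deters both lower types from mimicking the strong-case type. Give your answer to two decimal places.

Weak-case type (on-path payoff 75) won't mimic when 75 ≥ 386 − 47·p*, i.e. p* ≥ 6.62.
Moderate-case type (on-path payoff 262 − 15×3.7 = 206.5) won't mimic when 206.5 ≥ 386 − 15·p*, i.e. p* ≥ 11.97.
Both must hold, so p* = max(6.62, 11.97) = 11.97. The moderate-case type's constraint binds.

11.97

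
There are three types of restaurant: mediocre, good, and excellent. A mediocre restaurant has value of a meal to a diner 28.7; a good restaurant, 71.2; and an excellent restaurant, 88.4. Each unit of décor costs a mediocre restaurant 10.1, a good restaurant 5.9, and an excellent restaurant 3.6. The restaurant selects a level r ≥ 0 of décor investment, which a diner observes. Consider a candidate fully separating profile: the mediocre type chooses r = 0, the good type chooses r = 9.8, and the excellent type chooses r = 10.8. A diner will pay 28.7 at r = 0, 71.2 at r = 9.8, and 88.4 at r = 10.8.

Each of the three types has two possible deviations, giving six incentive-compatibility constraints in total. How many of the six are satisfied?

Mediocre (own payoff 28.7): to r=9.8 gives 71.2 − 10.1×9.8 = -27.78 → no gain ✓; to r=10.8 gives 88.4 − 10.1×10.8 = -20.68 → no gain ✓.
Excellent (own payoff 88.4 − 3.6×10.8 = 49.52): to r=0 gives 28.7 → no gain ✓; to r=9.8 gives 71.2 − 3.6×9.8 = 35.92 → no gain ✓.
Good (own payoff 71.2 − 5.9×9.8 = 13.38): to r=0 gives 28.7 → profitable ✗; to r=10.8 gives 88.4 − 5.9×10.8 = 24.68 → profitable ✗.
4 of the 6 constraints hold; not an equilibrium.

4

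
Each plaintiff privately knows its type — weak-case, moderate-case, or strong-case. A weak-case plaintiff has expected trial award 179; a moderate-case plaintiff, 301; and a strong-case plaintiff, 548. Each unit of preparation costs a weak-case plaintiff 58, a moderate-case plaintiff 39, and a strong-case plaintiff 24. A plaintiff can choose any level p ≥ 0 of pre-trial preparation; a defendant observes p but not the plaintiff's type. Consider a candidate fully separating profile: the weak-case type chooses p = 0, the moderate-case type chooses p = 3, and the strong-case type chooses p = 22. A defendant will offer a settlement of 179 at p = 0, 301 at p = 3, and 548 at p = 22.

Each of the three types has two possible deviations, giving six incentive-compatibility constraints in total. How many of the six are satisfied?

4

Moderate-case (own payoff 301 − 39×3 = 184): to p=0 gives 179 → no gain ✓; to p=22 gives 548 − 39×22 = -310 → no gain ✓.
Strong-case (own payoff 548 − 24×22 = 20): to p=0 gives 179 → profitable ✗; to p=3 gives 301 − 24×3 = 229 → profitable ✗.
Weak-case (own payoff 179): to p=3 gives 301 − 58×3 = 127 → no gain ✓; to p=22 gives 548 − 58×22 = -728 → no gain ✓.
4 of the 6 constraints hold; not an equilibrium.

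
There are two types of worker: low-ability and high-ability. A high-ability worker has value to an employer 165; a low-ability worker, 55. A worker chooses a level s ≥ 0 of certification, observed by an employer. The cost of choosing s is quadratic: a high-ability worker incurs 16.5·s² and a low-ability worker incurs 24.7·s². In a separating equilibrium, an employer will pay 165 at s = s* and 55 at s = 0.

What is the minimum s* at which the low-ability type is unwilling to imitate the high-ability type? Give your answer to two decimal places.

The low-ability type at s = 0 receives 55; imitating at s* yields 165 − 24.7·s*².
Indifference: 55 = 165 − 24.7·s*², so s*² = (165 − 55) / 24.7 ≈ 4.4534.
s* = √4.4534 ≈ 2.11.

2.11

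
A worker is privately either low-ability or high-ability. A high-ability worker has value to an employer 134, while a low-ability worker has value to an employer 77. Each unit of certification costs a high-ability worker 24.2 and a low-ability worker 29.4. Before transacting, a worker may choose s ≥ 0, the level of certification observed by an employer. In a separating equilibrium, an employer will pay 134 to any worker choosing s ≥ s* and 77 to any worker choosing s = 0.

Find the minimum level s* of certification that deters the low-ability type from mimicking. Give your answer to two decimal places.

A low-ability worker choosing s = 0 receives 77.
Imitating at s* instead would pay 134 at cost 29.4·s*, netting 134 − 29.4·s*.
Indifference: 77 = 134 − 29.4·s*, so s* = (134 − 77) / 29.4 ≈ 1.94.
This is the low-ability type's binding incentive-compatibility constraint; any s ≥ 1.94 sustains separation on that side.

1.94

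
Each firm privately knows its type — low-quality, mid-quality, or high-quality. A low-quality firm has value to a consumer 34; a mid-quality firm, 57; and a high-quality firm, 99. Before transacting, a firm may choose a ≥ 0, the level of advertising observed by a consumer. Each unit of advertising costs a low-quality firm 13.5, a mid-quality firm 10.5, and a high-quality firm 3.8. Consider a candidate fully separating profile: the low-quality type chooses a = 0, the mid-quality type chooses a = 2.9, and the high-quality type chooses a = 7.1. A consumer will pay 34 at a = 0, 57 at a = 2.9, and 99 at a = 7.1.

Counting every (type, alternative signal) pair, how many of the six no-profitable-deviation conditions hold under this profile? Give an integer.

5

High-quality (own payoff 99 − 3.8×7.1 = 72.02): to a=0 gives 34 → no gain ✓; to a=2.9 gives 57 − 3.8×2.9 = 45.98 → no gain ✓.
Low-quality (own payoff 34): to a=2.9 gives 57 − 13.5×2.9 = 17.85 → no gain ✓; to a=7.1 gives 99 − 13.5×7.1 = 3.15 → no gain ✓.
Mid-quality (own payoff 57 − 10.5×2.9 = 26.55): to a=0 gives 34 → profitable ✗; to a=7.1 gives 99 − 10.5×7.1 = 24.45 → no gain ✓.
5 of the 6 constraints hold; not an equilibrium.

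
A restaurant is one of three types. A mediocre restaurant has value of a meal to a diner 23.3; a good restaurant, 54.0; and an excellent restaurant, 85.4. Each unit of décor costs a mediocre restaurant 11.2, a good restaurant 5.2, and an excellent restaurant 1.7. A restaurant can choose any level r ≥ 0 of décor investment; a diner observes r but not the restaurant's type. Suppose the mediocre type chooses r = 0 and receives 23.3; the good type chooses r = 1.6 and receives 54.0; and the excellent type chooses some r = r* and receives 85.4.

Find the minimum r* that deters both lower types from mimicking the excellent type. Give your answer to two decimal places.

7.64

Good type (on-path payoff 54.0 − 5.2×1.6 = 45.68) won't mimic when 45.68 ≥ 85.4 − 5.2·r*, i.e. r* ≥ 7.64.
Mediocre type (on-path payoff 23.3) won't mimic when 23.3 ≥ 85.4 − 11.2·r*, i.e. r* ≥ 5.54.
Both must hold, so r* = max(5.54, 7.64) = 7.64. The good type's constraint binds.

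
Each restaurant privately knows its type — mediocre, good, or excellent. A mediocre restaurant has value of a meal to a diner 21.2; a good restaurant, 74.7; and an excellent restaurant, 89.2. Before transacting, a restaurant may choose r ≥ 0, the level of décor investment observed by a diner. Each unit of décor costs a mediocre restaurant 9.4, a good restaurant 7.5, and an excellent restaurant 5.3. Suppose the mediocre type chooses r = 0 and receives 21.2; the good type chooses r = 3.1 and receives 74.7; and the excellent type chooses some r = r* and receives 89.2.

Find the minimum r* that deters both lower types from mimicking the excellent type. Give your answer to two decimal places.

Good type (on-path payoff 74.7 − 7.5×3.1 = 51.45) won't mimic when 51.45 ≥ 89.2 − 7.5·r*, i.e. r* ≥ 5.03.
Mediocre type (on-path payoff 21.2) won't mimic when 21.2 ≥ 89.2 − 9.4·r*, i.e. r* ≥ 7.23.
Both must hold, so r* = max(7.23, 5.03) = 7.23. The mediocre type's constraint binds.

7.23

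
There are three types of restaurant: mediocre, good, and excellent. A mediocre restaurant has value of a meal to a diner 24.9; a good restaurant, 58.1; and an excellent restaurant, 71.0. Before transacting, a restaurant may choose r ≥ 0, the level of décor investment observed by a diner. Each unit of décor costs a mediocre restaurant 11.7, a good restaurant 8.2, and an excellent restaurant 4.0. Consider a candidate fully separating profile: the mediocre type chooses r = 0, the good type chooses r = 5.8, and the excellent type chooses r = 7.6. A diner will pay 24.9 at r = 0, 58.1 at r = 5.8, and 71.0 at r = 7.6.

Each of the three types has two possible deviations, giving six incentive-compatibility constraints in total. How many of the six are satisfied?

5

Good (own payoff 58.1 − 8.2×5.8 = 10.54): to r=0 gives 24.9 → profitable ✗; to r=7.6 gives 71.0 − 8.2×7.6 = 8.68 → no gain ✓.
Mediocre (own payoff 24.9): to r=5.8 gives 58.1 − 11.7×5.8 = -9.76 → no gain ✓; to r=7.6 gives 71.0 − 11.7×7.6 = -17.92 → no gain ✓.
Excellent (own payoff 71.0 − 4.0×7.6 = 40.6): to r=0 gives 24.9 → no gain ✓; to r=5.8 gives 58.1 − 4.0×5.8 = 34.9 → no gain ✓.
5 of the 6 constraints hold; not an equilibrium.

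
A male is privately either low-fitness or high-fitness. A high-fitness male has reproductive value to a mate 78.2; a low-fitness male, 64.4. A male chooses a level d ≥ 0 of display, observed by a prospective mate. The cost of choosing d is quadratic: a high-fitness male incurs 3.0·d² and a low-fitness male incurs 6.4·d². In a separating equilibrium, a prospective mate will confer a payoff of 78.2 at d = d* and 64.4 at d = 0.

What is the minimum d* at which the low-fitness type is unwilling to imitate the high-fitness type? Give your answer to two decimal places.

1.47

The low-fitness type at d = 0 receives 64.4; imitating at d* yields 78.2 − 6.4·d*².
Indifference: 64.4 = 78.2 − 6.4·d*², so d*² = (78.2 − 64.4) / 6.4 ≈ 2.1563.
d* = √2.1563 ≈ 1.47.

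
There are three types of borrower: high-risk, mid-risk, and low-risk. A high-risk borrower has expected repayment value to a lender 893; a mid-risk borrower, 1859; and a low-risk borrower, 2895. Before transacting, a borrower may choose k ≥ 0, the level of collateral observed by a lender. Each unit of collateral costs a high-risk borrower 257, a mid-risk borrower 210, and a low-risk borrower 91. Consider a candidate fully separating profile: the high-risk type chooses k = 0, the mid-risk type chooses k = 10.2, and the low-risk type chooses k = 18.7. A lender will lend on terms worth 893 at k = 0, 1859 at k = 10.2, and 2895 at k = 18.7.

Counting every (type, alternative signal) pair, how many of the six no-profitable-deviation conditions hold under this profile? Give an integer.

Mid-risk (own payoff 1859 − 210×10.2 = -283): to k=0 gives 893 → profitable ✗; to k=18.7 gives 2895 − 210×18.7 = -1032 → no gain ✓.
High-risk (own payoff 893): to k=10.2 gives 1859 − 257×10.2 = -762.4 → no gain ✓; to k=18.7 gives 2895 − 257×18.7 = -1910.9 → no gain ✓.
Low-risk (own payoff 2895 − 91×18.7 = 1193.3): to k=0 gives 893 → no gain ✓; to k=10.2 gives 1859 − 91×10.2 = 930.8 → no gain ✓.
5 of the 6 constraints hold; not an equilibrium.

5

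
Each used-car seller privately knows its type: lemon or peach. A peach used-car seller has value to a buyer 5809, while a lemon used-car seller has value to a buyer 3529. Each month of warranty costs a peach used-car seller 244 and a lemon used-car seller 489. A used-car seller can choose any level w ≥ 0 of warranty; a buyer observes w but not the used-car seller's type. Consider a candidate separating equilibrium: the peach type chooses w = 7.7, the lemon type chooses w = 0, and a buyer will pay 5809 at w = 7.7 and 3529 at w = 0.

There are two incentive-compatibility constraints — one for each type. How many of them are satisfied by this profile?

2

Lemon type: stay at 0 → 3529; mimic → 5809 − 489 × 7.7 = 2043.7. IC holds (3529 ≥ 2043.7).
Peach type: signal → 5809 − 244 × 7.7 = 3930.2; deviate to 0 → 3529. IC holds (3930.2 ≥ 3529).
2 of 2 constraints hold, so this is a separating equilibrium.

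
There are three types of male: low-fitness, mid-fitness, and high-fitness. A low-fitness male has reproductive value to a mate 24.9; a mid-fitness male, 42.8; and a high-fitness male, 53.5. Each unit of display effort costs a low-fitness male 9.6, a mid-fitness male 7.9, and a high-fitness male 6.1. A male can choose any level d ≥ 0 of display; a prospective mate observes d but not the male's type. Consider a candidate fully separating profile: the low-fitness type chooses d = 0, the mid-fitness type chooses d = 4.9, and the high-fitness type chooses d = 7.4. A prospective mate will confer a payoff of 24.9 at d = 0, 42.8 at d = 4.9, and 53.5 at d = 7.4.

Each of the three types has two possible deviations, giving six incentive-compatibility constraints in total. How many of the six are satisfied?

3

High-fitness (own payoff 53.5 − 6.1×7.4 = 8.36): to d=0 gives 24.9 → profitable ✗; to d=4.9 gives 42.8 − 6.1×4.9 = 12.91 → profitable ✗.
Low-fitness (own payoff 24.9): to d=4.9 gives 42.8 − 9.6×4.9 = -4.24 → no gain ✓; to d=7.4 gives 53.5 − 9.6×7.4 = -17.54 → no gain ✓.
Mid-fitness (own payoff 42.8 − 7.9×4.9 = 4.09): to d=0 gives 24.9 → profitable ✗; to d=7.4 gives 53.5 − 7.9×7.4 = -4.96 → no gain ✓.
3 of the 6 constraints hold; not an equilibrium.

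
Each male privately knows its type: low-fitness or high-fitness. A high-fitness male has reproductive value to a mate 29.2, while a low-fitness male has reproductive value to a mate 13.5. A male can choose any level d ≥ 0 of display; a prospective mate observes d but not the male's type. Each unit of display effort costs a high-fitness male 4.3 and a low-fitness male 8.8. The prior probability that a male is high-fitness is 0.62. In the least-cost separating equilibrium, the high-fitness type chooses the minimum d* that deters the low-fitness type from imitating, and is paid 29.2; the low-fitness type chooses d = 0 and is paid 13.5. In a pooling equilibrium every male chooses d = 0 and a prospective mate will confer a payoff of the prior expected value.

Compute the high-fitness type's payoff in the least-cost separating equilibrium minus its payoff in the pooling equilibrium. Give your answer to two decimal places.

-1.71

Least-cost separating signal: d* solves 13.5 = 29.2 − 8.8·d*, so d* = (29.2 − 13.5)/8.8 ≈ 1.7841.
High-fitness type's separating payoff: 29.2 − 4.3 × d* = 29.2 − 4.3 × (29.2 − 13.5)/8.8 = 29.2 − 67.51/8.8 ≈ 21.5284.
Pooling payoff: 0.62 × 29.2 + 0.38 × 13.5 = 23.234.
Difference: 21.5284 − 23.234 = -1.7056, i.e. -1.71 to two decimal places.
The high-fitness type would prefer the pooling outcome.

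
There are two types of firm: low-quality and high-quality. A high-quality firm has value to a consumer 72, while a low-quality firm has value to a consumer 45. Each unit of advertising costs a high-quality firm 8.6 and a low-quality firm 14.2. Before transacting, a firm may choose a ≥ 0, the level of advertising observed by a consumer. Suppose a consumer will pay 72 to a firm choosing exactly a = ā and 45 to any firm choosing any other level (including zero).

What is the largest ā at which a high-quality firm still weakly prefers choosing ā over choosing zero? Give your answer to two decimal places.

3.14

Choosing ā yields the high-quality type 72 − 8.6·ā; choosing zero yields 45.
The high-quality type is indifferent at 72 − 8.6·ā = 45, i.e. ā = (72 − 45) / 8.6 ≈ 3.14.
For any ā above 3.14 the high-quality type would rather pool at zero, so separation collapses.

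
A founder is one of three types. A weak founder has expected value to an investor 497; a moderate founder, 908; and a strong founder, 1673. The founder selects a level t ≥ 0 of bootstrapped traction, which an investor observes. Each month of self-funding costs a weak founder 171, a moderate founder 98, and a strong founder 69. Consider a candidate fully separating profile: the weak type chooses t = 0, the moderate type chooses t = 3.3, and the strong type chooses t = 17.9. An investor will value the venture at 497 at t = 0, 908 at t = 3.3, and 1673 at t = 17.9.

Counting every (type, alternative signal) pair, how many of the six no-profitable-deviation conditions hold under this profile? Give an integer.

4

Weak (own payoff 497): to t=3.3 gives 908 − 171×3.3 = 343.7 → no gain ✓; to t=17.9 gives 1673 − 171×17.9 = -1387.9 → no gain ✓.
Strong (own payoff 1673 − 69×17.9 = 437.9): to t=0 gives 497 → profitable ✗; to t=3.3 gives 908 − 69×3.3 = 680.3 → profitable ✗.
Moderate (own payoff 908 − 98×3.3 = 584.6): to t=0 gives 497 → no gain ✓; to t=17.9 gives 1673 − 98×17.9 = -81.2 → no gain ✓.
4 of the 6 constraints hold; not an equilibrium.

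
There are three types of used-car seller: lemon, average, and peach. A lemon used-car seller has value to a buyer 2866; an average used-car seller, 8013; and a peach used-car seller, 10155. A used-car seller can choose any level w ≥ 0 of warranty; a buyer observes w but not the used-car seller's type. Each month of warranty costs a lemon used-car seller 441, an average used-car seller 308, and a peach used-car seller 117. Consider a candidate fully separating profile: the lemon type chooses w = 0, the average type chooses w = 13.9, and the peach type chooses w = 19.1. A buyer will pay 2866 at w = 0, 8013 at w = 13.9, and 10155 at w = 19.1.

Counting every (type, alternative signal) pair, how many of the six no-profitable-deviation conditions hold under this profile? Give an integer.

5

Peach (own payoff 10155 − 117×19.1 = 7920.3): to w=0 gives 2866 → no gain ✓; to w=13.9 gives 8013 − 117×13.9 = 6386.7 → no gain ✓.
Average (own payoff 8013 − 308×13.9 = 3731.8): to w=0 gives 2866 → no gain ✓; to w=19.1 gives 10155 − 308×19.1 = 4272.2 → profitable ✗.
Lemon (own payoff 2866): to w=13.9 gives 8013 − 441×13.9 = 1883.1 → no gain ✓; to w=19.1 gives 10155 − 441×19.1 = 1731.9 → no gain ✓.
5 of the 6 constraints hold; not an equilibrium.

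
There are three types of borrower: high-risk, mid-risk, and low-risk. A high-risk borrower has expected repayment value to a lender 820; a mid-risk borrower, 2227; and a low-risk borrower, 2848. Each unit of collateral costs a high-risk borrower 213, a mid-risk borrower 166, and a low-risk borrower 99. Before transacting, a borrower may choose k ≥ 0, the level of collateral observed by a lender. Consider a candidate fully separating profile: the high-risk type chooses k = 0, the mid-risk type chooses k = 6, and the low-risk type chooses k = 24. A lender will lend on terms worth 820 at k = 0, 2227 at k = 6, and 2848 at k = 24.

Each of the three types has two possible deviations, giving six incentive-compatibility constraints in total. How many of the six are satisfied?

Mid-risk (own payoff 2227 − 166×6 = 1231): to k=0 gives 820 → no gain ✓; to k=24 gives 2848 − 166×24 = -1136 → no gain ✓.
High-risk (own payoff 820): to k=6 gives 2227 − 213×6 = 949 → profitable ✗; to k=24 gives 2848 − 213×24 = -2264 → no gain ✓.
Low-risk (own payoff 2848 − 99×24 = 472): to k=0 gives 820 → profitable ✗; to k=6 gives 2227 − 99×6 = 1633 → profitable ✗.
3 of the 6 constraints hold; not an equilibrium.

3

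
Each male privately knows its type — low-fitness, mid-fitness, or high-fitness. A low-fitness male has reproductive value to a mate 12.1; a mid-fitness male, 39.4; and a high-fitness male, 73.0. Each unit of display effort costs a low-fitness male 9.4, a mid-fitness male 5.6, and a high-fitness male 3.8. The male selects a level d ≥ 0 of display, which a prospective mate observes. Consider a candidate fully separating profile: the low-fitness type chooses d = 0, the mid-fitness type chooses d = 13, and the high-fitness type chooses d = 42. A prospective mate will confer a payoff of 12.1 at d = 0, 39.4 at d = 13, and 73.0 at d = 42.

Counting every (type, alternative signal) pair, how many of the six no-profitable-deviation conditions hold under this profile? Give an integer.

3

Low-fitness (own payoff 12.1): to d=13 gives 39.4 − 9.4×13 = -82.8 → no gain ✓; to d=42 gives 73.0 − 9.4×42 = -321.8 → no gain ✓.
High-fitness (own payoff 73.0 − 3.8×42 = -86.6): to d=0 gives 12.1 → profitable ✗; to d=13 gives 39.4 − 3.8×13 = -10 → profitable ✗.
Mid-fitness (own payoff 39.4 − 5.6×13 = -33.4): to d=0 gives 12.1 → profitable ✗; to d=42 gives 73.0 − 5.6×42 = -162.2 → no gain ✓.
3 of the 6 constraints hold; not an equilibrium.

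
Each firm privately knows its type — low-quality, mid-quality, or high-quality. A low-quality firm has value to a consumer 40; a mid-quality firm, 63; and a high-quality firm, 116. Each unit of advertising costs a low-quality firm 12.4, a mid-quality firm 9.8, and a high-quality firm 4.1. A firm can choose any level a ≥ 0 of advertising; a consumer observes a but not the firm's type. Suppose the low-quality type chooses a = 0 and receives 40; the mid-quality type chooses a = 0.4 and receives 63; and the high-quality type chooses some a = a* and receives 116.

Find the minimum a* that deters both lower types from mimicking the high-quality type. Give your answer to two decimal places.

Mid-quality type (on-path payoff 63 − 9.8×0.4 = 59.08) won't mimic when 59.08 ≥ 116 − 9.8·a*, i.e. a* ≥ 5.81.
Low-quality type (on-path payoff 40) won't mimic when 40 ≥ 116 − 12.4·a*, i.e. a* ≥ 6.13.
Both must hold, so a* = max(6.13, 5.81) = 6.13. The low-quality type's constraint binds.

6.13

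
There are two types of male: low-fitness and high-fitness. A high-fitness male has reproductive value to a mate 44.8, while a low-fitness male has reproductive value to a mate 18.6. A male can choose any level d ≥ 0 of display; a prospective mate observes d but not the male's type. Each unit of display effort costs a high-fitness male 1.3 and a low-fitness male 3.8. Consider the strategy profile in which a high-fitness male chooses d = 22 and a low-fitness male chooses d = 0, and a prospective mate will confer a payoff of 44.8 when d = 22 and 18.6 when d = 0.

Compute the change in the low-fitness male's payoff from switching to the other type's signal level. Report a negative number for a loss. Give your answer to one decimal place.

Playing d = 0 the low-fitness male receives 18.6.
Deviating to d = 22 brings payment 44.8 at cost 3.8 × 22 = 83.6, netting -38.8.
Gain from deviating: -38.8 − 18.6 = -57.4.
The gain is negative, so the low-fitness type's incentive-compatibility constraint is satisfied.

-57.4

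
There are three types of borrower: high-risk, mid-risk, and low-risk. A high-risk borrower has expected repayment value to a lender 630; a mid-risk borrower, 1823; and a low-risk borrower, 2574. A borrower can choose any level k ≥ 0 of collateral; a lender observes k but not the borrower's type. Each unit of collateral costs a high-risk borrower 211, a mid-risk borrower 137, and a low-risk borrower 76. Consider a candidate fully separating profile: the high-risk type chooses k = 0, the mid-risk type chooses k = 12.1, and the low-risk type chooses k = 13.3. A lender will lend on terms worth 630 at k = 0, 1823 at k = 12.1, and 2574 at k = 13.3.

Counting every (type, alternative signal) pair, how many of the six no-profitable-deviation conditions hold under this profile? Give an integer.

4

Mid-risk (own payoff 1823 − 137×12.1 = 165.3): to k=0 gives 630 → profitable ✗; to k=13.3 gives 2574 − 137×13.3 = 751.9 → profitable ✗.
High-risk (own payoff 630): to k=12.1 gives 1823 − 211×12.1 = -730.1 → no gain ✓; to k=13.3 gives 2574 − 211×13.3 = -232.3 → no gain ✓.
Low-risk (own payoff 2574 − 76×13.3 = 1563.2): to k=0 gives 630 → no gain ✓; to k=12.1 gives 1823 − 76×12.1 = 903.4 → no gain ✓.
4 of the 6 constraints hold; not an equilibrium.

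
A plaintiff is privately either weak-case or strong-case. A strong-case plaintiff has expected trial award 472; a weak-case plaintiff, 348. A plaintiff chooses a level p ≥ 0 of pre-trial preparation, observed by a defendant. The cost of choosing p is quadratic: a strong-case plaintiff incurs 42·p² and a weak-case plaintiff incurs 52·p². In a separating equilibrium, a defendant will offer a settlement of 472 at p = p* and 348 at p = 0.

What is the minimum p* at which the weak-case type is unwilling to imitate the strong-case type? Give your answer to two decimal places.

1.54

The weak-case type at p = 0 receives 348; imitating at p* yields 472 − 52·p*².
Indifference: 348 = 472 − 52·p*², so p*² = (472 − 348) / 52 ≈ 2.3846.
p* = √2.3846 ≈ 1.54.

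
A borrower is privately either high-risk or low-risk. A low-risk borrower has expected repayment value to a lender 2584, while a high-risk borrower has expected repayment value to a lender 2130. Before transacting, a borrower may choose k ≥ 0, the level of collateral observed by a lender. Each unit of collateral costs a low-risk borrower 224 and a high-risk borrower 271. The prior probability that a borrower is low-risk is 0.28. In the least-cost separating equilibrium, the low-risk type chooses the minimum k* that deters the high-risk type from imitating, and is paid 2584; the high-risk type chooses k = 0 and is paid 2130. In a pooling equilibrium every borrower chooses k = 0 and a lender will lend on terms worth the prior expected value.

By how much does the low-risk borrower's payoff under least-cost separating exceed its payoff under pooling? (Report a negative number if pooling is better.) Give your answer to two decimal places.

Least-cost separating signal: k* solves 2130 = 2584 − 271·k*, so k* = (2584 − 2130)/271 ≈ 1.6753.
Low-risk type's separating payoff: 2584 − 224 × k* = 2584 − 224 × (2584 − 2130)/271 = 2584 − 101696/271 ≈ 2208.7380.
Pooling payoff: 0.28 × 2584 + 0.72 × 2130 = 2257.12.
Difference: 2208.7380 − 2257.12 = -48.382, i.e. -48.38 to two decimal places.
The low-risk type would prefer the pooling outcome.

-48.38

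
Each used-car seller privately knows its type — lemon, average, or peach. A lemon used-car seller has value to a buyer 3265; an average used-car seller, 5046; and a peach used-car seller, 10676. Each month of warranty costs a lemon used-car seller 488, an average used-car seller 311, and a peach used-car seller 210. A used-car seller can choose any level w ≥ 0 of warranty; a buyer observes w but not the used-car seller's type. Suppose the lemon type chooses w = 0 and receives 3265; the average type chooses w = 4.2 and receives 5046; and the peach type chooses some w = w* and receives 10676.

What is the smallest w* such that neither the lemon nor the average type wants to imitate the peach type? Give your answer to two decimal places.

Average type (on-path payoff 5046 − 311×4.2 = 3739.8) won't mimic when 3739.8 ≥ 10676 − 311·w*, i.e. w* ≥ 22.30.
Lemon type (on-path payoff 3265) won't mimic when 3265 ≥ 10676 − 488·w*, i.e. w* ≥ 15.19.
Both must hold, so w* = max(15.19, 22.30) = 22.30. The average type's constraint binds.

22.30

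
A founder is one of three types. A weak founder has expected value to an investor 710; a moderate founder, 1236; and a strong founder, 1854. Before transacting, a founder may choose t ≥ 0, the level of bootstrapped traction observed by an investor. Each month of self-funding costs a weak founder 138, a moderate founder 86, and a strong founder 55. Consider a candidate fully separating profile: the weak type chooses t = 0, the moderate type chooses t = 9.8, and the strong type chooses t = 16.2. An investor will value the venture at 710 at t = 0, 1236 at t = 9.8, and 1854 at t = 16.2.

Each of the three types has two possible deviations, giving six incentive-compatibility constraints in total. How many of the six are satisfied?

Strong (own payoff 1854 − 55×16.2 = 963): to t=0 gives 710 → no gain ✓; to t=9.8 gives 1236 − 55×9.8 = 697 → no gain ✓.
Weak (own payoff 710): to t=9.8 gives 1236 − 138×9.8 = -116.4 → no gain ✓; to t=16.2 gives 1854 − 138×16.2 = -381.6 → no gain ✓.
Moderate (own payoff 1236 − 86×9.8 = 393.2): to t=0 gives 710 → profitable ✗; to t=16.2 gives 1854 − 86×16.2 = 460.8 → profitable ✗.
4 of the 6 constraints hold; not an equilibrium.

4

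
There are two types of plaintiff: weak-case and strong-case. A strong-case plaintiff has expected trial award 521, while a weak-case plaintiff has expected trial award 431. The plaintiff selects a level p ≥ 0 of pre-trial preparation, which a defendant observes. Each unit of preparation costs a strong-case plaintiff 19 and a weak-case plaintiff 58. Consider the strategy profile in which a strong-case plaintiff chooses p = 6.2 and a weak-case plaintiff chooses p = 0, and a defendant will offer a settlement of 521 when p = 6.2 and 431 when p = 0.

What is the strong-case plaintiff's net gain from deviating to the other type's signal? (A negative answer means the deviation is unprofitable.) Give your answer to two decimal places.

Playing p = 6.2 the strong-case plaintiff receives 521 − 19 × 6.2 = 403.2.
Deviating to p = 0 yields 431 instead.
Gain from deviating: 431 − 403.2 = 27.80.
The gain is positive, so the strong-case type's incentive-compatibility constraint is violated — this profile is not a separating equilibrium.

27.80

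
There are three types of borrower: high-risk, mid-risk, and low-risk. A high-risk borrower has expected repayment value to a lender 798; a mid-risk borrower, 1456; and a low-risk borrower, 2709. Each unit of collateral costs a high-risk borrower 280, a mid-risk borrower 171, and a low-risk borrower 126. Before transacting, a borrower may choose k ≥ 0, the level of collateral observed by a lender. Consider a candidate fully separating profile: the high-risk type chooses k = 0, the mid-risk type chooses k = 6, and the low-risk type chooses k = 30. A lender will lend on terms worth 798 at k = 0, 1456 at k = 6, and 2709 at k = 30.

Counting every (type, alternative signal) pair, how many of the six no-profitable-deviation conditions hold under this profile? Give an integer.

High-risk (own payoff 798): to k=6 gives 1456 − 280×6 = -224 → no gain ✓; to k=30 gives 2709 − 280×30 = -5691 → no gain ✓.
Mid-risk (own payoff 1456 − 171×6 = 430): to k=0 gives 798 → profitable ✗; to k=30 gives 2709 − 171×30 = -2421 → no gain ✓.
Low-risk (own payoff 2709 − 126×30 = -1071): to k=0 gives 798 → profitable ✗; to k=6 gives 1456 − 126×6 = 700 → profitable ✗.
3 of the 6 constraints hold; not an equilibrium.

3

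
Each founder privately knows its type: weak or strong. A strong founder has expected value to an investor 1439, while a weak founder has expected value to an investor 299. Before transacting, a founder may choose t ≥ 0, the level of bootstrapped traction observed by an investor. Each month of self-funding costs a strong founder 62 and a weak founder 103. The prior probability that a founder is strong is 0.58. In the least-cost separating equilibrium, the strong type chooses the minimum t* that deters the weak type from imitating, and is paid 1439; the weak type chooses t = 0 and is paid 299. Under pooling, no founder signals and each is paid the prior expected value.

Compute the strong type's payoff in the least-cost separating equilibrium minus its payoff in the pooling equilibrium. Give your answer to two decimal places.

Least-cost separating signal: t* solves 299 = 1439 − 103·t*, so t* = (1439 − 299)/103 ≈ 11.0680.
Strong type's separating payoff: 1439 − 62 × t* = 1439 − 62 × (1439 − 299)/103 = 1439 − 70680/103 ≈ 752.7864.
Pooling payoff: 0.58 × 1439 + 0.42 × 299 = 960.2.
Difference: 752.7864 − 960.2 = -207.4136, i.e. -207.41 to two decimal places.
The strong type would prefer the pooling outcome.

-207.41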